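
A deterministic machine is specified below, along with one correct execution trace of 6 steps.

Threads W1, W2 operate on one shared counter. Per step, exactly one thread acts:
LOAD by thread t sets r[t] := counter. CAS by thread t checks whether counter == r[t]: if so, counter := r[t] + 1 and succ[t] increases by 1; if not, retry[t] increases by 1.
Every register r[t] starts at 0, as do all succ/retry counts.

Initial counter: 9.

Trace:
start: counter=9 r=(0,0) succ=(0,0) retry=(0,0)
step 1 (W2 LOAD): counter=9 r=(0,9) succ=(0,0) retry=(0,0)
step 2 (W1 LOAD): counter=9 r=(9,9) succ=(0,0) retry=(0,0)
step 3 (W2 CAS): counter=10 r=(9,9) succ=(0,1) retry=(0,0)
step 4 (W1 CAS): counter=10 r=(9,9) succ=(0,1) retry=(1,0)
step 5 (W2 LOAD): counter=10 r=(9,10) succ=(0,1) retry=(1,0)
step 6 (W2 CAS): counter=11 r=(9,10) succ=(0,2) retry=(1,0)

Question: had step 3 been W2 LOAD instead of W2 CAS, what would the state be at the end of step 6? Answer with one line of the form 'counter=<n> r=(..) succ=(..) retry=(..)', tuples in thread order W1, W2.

(re-executing from step 3 with the substitution; state before step 3: counter=9 r=(9,9) succ=(0,0) retry=(0,0))
step 3 (W2 LOAD): counter=9 r=(9,9) succ=(0,0) retry=(0,0)
step 4 (W1 CAS): counter=10 r=(9,9) succ=(1,0) retry=(0,0)
step 5 (W2 LOAD): counter=10 r=(9,10) succ=(1,0) retry=(0,0)
step 6 (W2 CAS): counter=11 r=(9,10) succ=(1,1) retry=(0,0)

counter=11 r=(9,10) succ=(1,1) retry=(0,0)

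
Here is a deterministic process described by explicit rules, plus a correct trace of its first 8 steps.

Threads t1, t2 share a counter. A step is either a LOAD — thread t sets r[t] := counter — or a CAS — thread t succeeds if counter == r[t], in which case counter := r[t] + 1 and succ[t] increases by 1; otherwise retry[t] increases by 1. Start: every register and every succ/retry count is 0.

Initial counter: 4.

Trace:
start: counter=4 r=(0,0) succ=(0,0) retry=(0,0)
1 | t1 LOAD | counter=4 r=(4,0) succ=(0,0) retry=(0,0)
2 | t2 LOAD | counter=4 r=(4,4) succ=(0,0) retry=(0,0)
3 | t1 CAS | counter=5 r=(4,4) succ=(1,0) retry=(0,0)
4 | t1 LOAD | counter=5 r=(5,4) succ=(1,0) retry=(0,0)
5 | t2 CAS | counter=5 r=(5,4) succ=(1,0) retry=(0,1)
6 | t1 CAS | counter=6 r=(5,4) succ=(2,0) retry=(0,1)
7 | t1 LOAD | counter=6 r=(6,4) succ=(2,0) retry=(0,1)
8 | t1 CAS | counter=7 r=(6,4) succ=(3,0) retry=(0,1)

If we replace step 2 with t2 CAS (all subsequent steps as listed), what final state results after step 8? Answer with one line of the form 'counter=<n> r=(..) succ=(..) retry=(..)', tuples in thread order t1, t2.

(re-executing from step 2 with the substitution; state before step 2: counter=4 r=(4,0) succ=(0,0) retry=(0,0))
2 | t2 CAS | counter=4 r=(4,0) succ=(0,0) retry=(0,1)
3 | t1 CAS | counter=5 r=(4,0) succ=(1,0) retry=(0,1)
4 | t1 LOAD | counter=5 r=(5,0) succ=(1,0) retry=(0,1)
5 | t2 CAS | counter=5 r=(5,0) succ=(1,0) retry=(0,2)
6 | t1 CAS | counter=6 r=(5,0) succ=(2,0) retry=(0,2)
7 | t1 LOAD | counter=6 r=(6,0) succ=(2,0) retry=(0,2)
8 | t1 CAS | counter=7 r=(6,0) succ=(3,0) retry=(0,2)

counter=7 r=(6,0) succ=(3,0) retry=(0,2)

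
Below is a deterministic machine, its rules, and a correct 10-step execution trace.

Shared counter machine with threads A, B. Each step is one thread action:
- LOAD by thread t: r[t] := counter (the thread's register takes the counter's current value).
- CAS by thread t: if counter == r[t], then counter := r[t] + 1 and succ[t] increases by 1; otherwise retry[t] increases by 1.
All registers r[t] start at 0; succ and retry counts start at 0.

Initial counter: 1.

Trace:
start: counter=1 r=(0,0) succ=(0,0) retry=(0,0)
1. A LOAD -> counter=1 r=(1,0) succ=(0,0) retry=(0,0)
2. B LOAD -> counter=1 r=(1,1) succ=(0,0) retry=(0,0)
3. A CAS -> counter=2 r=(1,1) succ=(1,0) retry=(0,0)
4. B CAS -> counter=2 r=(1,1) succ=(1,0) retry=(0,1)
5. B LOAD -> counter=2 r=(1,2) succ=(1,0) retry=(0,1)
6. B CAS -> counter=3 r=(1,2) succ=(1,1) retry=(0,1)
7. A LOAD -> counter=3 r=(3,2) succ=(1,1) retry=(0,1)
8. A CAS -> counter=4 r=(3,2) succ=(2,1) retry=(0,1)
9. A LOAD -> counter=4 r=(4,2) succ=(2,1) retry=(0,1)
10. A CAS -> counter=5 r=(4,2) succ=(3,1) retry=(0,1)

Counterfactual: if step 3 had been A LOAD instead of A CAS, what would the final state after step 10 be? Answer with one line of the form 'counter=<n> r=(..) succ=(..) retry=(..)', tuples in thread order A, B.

(re-executing from step 3 with the substitution; state before step 3: counter=1 r=(1,1) succ=(0,0) retry=(0,0))
3. A LOAD -> counter=1 r=(1,1) succ=(0,0) retry=(0,0)
4. B CAS -> counter=2 r=(1,1) succ=(0,1) retry=(0,0)
5. B LOAD -> counter=2 r=(1,2) succ=(0,1) retry=(0,0)
6. B CAS -> counter=3 r=(1,2) succ=(0,2) retry=(0,0)
7. A LOAD -> counter=3 r=(3,2) succ=(0,2) retry=(0,0)
8. A CAS -> counter=4 r=(3,2) succ=(1,2) retry=(0,0)
9. A LOAD -> counter=4 r=(4,2) succ=(1,2) retry=(0,0)
10. A CAS -> counter=5 r=(4,2) succ=(2,2) retry=(0,0)

counter=5 r=(4,2) succ=(2,2) retry=(0,0)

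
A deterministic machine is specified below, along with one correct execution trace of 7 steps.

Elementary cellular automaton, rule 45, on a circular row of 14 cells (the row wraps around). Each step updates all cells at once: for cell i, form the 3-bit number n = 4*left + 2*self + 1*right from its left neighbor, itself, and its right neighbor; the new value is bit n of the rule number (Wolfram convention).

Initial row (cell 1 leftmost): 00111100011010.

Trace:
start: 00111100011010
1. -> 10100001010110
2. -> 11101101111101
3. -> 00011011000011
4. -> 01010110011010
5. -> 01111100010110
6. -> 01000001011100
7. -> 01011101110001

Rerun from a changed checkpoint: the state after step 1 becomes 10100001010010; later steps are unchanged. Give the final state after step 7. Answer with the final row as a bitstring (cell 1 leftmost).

01001101110001

state after step 1 := 10100001010010
2. -> 11101101110011
3. -> 00011011000010
4. -> 11010110011010
5. -> 10111100010111
6. -> 01100001011100
7. -> 01001101110001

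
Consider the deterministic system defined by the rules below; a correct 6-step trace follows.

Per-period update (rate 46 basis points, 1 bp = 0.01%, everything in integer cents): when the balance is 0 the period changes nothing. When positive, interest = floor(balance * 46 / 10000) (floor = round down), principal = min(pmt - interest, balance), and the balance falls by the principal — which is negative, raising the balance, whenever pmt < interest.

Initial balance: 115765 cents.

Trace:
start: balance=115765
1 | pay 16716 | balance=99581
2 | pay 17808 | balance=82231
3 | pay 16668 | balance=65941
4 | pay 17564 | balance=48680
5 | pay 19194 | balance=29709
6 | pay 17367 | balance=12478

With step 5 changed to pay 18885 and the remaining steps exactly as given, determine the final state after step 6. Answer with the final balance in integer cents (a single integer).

(re-executing from step 5 with the substitution; state before step 5: balance=48680)
5 | pay 18885 | balance=30018
6 | pay 17367 | balance=12789

12789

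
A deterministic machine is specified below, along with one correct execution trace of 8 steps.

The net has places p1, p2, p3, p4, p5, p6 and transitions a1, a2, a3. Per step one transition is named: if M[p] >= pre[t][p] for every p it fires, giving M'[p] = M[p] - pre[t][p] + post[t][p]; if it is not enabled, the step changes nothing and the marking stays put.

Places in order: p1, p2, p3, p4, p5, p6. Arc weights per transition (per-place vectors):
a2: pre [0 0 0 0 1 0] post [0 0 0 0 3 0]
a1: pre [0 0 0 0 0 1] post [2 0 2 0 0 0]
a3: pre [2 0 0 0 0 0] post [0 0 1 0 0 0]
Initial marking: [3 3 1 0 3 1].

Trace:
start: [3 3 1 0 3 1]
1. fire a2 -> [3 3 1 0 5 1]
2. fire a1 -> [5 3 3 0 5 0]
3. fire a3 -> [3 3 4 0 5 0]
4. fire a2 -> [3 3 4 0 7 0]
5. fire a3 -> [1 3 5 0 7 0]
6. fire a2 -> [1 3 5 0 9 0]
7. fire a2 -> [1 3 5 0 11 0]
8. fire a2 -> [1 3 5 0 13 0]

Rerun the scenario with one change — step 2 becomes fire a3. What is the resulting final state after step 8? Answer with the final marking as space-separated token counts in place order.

(re-executing from step 2 with the substitution; state before step 2: [3 3 1 0 5 1])
2. fire a3 -> [1 3 2 0 5 1]
3. fire a3 -> [1 3 2 0 5 1]
4. fire a2 -> [1 3 2 0 7 1]
5. fire a3 -> [1 3 2 0 7 1]
6. fire a2 -> [1 3 2 0 9 1]
7. fire a2 -> [1 3 2 0 11 1]
8. fire a2 -> [1 3 2 0 13 1]

1 3 2 0 13 1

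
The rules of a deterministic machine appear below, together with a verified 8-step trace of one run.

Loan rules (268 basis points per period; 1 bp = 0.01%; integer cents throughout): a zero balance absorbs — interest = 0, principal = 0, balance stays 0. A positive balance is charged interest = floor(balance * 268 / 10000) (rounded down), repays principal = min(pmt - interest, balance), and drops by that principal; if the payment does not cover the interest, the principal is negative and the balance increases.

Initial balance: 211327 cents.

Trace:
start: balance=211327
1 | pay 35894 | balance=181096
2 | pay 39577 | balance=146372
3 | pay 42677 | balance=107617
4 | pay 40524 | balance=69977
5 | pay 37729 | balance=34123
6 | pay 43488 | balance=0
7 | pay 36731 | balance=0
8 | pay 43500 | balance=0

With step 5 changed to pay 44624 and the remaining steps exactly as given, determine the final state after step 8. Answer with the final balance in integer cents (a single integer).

(re-executing from step 5 with the substitution; state before step 5: balance=69977)
5 | pay 44624 | balance=27228
6 | pay 43488 | balance=0
7 | pay 36731 | balance=0
8 | pay 43500 | balance=0

0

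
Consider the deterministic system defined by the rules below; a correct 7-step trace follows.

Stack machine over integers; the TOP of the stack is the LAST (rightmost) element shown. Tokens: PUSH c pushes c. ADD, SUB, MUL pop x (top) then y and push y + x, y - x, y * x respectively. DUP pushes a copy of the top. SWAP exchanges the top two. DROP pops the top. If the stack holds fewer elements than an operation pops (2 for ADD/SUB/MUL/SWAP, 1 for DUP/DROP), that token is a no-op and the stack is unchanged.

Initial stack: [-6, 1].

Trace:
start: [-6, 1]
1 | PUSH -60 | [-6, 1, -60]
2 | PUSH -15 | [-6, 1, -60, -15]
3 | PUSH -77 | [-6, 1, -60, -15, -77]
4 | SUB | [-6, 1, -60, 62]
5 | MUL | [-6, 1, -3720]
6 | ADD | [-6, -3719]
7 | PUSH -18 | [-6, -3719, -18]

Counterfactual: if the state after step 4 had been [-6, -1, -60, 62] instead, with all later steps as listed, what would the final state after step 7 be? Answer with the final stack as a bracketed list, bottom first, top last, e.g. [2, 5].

[-6, -3721, -18]

state after step 4 := [-6, -1, -60, 62]
5 | MUL | [-6, -1, -3720]
6 | ADD | [-6, -3721]
7 | PUSH -18 | [-6, -3721, -18]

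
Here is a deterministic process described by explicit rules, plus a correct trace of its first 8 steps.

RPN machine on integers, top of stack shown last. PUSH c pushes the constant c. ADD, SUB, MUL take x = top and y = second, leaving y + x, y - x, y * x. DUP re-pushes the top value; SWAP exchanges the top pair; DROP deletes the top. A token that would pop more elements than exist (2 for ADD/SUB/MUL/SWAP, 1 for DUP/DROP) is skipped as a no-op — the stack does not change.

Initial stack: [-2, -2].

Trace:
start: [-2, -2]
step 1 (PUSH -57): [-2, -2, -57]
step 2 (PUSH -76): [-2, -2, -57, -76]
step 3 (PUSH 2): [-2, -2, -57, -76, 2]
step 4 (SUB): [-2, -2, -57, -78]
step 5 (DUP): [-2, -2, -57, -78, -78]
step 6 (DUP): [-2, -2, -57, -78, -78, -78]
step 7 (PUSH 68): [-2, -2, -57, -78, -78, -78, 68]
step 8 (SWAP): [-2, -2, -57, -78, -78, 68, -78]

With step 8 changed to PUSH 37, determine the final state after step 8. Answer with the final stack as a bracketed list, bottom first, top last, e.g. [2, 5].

(re-executing from step 8 with the substitution; state before step 8: [-2, -2, -57, -78, -78, -78, 68])
step 8 (PUSH 37): [-2, -2, -57, -78, -78, -78, 68, 37]

[-2, -2, -57, -78, -78, -78, 68, 37]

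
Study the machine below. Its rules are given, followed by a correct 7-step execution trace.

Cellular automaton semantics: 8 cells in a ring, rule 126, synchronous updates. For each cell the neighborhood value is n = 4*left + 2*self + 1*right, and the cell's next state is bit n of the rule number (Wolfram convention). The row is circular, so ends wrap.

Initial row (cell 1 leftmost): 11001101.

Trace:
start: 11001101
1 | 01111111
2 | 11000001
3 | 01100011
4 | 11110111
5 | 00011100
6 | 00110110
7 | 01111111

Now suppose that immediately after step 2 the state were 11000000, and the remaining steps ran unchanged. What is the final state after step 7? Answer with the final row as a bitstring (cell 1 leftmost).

state after step 2 := 11000000
3 | 11100001
4 | 00110011
5 | 11111111
6 | 00000000
7 | 00000000

00000000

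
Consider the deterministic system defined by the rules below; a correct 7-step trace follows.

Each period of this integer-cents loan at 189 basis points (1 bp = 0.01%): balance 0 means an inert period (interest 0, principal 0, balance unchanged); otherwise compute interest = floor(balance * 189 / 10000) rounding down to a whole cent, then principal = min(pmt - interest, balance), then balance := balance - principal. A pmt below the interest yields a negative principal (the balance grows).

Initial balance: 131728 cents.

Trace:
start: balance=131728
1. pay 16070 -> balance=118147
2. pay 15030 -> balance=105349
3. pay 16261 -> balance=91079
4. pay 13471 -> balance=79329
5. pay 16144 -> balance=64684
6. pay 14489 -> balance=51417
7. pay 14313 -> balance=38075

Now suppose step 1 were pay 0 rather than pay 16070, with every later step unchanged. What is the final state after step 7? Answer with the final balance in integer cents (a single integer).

56055

(re-executing from step 1 with the substitution; state before step 1: balance=131728)
1. pay 0 -> balance=134217
2. pay 15030 -> balance=121723
3. pay 16261 -> balance=107762
4. pay 13471 -> balance=96327
5. pay 16144 -> balance=82003
6. pay 14489 -> balance=69063
7. pay 14313 -> balance=56055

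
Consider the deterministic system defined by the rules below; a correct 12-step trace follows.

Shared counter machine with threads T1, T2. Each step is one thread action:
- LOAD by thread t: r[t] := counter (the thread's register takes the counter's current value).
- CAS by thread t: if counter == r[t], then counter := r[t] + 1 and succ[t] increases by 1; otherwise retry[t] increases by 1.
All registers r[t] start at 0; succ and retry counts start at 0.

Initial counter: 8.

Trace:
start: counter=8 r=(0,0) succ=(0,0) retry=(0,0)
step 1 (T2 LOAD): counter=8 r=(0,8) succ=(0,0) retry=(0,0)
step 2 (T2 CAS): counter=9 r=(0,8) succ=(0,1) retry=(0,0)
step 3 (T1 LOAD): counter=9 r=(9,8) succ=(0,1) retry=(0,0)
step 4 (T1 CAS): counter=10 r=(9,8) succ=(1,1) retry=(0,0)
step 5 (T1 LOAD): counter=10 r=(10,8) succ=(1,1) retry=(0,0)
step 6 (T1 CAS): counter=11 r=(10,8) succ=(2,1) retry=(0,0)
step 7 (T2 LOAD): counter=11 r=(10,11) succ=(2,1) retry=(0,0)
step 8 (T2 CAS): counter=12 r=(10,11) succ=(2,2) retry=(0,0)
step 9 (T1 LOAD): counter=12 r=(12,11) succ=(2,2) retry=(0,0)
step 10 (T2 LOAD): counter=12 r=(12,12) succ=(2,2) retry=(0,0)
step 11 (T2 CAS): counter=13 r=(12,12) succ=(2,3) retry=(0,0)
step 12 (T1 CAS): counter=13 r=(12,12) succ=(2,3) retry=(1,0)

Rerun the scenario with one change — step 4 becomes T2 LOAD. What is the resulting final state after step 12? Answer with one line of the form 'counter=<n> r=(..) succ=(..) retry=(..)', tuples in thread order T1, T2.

(re-executing from step 4 with the substitution; state before step 4: counter=9 r=(9,8) succ=(0,1) retry=(0,0))
step 4 (T2 LOAD): counter=9 r=(9,9) succ=(0,1) retry=(0,0)
step 5 (T1 LOAD): counter=9 r=(9,9) succ=(0,1) retry=(0,0)
step 6 (T1 CAS): counter=10 r=(9,9) succ=(1,1) retry=(0,0)
step 7 (T2 LOAD): counter=10 r=(9,10) succ=(1,1) retry=(0,0)
step 8 (T2 CAS): counter=11 r=(9,10) succ=(1,2) retry=(0,0)
step 9 (T1 LOAD): counter=11 r=(11,10) succ=(1,2) retry=(0,0)
step 10 (T2 LOAD): counter=11 r=(11,11) succ=(1,2) retry=(0,0)
step 11 (T2 CAS): counter=12 r=(11,11) succ=(1,3) retry=(0,0)
step 12 (T1 CAS): counter=12 r=(11,11) succ=(1,3) retry=(1,0)

counter=12 r=(11,11) succ=(1,3) retry=(1,0)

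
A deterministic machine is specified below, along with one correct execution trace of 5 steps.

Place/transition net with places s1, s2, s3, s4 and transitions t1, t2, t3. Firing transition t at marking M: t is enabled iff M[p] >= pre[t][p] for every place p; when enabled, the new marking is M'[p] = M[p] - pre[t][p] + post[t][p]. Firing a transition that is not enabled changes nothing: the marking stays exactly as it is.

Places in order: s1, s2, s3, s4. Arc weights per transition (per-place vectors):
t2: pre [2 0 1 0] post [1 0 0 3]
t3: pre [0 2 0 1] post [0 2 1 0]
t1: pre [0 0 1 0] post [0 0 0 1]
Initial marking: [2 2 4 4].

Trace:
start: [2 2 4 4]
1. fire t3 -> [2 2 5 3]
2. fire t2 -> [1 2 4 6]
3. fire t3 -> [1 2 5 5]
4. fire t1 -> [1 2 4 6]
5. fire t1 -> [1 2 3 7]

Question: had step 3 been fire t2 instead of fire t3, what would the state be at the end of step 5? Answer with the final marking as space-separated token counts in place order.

(re-executing from step 3 with the substitution; state before step 3: [1 2 4 6])
3. fire t2 -> [1 2 4 6]
4. fire t1 -> [1 2 3 7]
5. fire t1 -> [1 2 2 8]

1 2 2 8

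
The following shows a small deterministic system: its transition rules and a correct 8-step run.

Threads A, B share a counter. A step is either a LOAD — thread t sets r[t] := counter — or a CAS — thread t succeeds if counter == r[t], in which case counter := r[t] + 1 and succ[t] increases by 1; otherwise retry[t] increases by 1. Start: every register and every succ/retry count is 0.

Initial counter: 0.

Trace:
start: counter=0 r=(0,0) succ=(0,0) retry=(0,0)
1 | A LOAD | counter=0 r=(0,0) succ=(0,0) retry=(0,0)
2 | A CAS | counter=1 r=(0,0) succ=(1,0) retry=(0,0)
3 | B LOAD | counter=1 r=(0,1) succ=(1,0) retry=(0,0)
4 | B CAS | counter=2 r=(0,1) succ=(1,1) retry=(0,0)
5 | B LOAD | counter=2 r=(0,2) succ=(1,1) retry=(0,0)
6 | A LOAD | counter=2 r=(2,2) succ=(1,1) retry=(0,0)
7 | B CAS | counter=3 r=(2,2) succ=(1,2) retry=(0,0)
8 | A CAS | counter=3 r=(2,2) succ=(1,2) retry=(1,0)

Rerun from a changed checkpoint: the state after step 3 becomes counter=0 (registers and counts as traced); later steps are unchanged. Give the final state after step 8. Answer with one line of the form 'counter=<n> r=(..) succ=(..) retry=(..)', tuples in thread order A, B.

state after step 3 := counter=0 r=(0,1) succ=(1,0) retry=(0,0)
4 | B CAS | counter=0 r=(0,1) succ=(1,0) retry=(0,1)
5 | B LOAD | counter=0 r=(0,0) succ=(1,0) retry=(0,1)
6 | A LOAD | counter=0 r=(0,0) succ=(1,0) retry=(0,1)
7 | B CAS | counter=1 r=(0,0) succ=(1,1) retry=(0,1)
8 | A CAS | counter=1 r=(0,0) succ=(1,1) retry=(1,1)

counter=1 r=(0,0) succ=(1,1) retry=(1,1)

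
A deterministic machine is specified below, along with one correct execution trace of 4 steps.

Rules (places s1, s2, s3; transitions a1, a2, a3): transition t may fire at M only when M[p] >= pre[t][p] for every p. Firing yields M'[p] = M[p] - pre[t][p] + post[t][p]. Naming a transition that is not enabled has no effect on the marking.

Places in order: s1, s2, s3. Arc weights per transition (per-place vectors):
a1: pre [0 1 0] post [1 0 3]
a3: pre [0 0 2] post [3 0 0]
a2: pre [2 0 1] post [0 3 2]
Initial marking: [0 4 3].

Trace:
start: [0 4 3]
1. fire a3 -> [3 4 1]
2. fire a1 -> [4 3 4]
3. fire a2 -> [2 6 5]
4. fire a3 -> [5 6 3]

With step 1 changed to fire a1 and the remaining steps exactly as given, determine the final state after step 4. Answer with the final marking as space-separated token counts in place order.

(re-executing from step 1 with the substitution; state before step 1: [0 4 3])
1. fire a1 -> [1 3 6]
2. fire a1 -> [2 2 9]
3. fire a2 -> [0 5 10]
4. fire a3 -> [3 5 8]

3 5 8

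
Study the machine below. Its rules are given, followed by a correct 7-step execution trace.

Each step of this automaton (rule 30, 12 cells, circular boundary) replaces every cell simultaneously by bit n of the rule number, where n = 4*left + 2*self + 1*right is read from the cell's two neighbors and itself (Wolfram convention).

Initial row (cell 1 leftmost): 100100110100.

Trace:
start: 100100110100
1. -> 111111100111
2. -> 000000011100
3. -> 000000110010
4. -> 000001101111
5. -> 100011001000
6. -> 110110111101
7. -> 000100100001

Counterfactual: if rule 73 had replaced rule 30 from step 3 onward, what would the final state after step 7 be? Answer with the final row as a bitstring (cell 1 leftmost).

000000000000

(re-executing steps 3..7 under rule 73; state before step 3: 000000011100)
3. -> 111111010101
4. -> 000001000001
5. -> 011100011100
6. -> 010101010101
7. -> 000000000000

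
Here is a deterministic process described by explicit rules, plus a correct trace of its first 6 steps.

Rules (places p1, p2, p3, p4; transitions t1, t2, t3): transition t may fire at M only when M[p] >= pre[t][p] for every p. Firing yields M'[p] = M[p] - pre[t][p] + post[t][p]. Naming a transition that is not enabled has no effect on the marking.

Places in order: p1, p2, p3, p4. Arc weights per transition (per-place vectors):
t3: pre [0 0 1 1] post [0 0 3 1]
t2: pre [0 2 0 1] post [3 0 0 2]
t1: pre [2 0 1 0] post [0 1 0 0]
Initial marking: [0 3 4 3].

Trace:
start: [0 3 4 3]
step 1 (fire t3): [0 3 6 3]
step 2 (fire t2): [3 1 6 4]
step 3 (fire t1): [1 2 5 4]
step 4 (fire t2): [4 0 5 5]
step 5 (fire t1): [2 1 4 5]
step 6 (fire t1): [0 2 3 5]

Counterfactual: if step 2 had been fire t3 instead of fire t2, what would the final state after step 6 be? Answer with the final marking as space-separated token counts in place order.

1 2 7 4

(re-executing from step 2 with the substitution; state before step 2: [0 3 6 3])
step 2 (fire t3): [0 3 8 3]
step 3 (fire t1): [0 3 8 3]
step 4 (fire t2): [3 1 8 4]
step 5 (fire t1): [1 2 7 4]
step 6 (fire t1): [1 2 7 4]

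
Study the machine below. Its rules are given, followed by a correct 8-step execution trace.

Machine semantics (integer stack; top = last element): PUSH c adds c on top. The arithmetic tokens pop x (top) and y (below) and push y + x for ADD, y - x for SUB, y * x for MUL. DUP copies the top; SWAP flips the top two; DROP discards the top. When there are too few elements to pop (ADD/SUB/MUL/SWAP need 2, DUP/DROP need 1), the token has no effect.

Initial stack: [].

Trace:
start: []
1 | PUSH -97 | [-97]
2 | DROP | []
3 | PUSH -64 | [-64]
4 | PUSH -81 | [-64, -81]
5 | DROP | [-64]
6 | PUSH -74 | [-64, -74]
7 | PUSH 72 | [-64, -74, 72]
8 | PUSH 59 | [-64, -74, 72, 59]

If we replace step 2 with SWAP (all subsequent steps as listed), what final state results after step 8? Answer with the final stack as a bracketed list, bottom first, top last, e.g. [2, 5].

[-97, -64, -74, 72, 59]

(re-executing from step 2 with the substitution; state before step 2: [-97])
2 | SWAP | [-97]
3 | PUSH -64 | [-97, -64]
4 | PUSH -81 | [-97, -64, -81]
5 | DROP | [-97, -64]
6 | PUSH -74 | [-97, -64, -74]
7 | PUSH 72 | [-97, -64, -74, 72]
8 | PUSH 59 | [-97, -64, -74, 72, 59]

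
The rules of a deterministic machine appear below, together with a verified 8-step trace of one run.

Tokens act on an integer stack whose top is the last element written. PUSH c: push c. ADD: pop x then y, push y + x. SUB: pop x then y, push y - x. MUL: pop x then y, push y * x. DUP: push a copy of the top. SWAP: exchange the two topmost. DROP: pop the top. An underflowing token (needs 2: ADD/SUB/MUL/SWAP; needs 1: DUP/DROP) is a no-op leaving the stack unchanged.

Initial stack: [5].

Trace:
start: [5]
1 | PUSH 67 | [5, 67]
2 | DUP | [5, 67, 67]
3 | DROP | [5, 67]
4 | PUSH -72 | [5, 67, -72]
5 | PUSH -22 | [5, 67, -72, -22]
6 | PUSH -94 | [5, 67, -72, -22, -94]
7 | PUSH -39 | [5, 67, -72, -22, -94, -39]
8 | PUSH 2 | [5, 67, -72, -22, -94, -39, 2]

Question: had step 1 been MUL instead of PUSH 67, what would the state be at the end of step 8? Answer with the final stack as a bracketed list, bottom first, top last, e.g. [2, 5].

(re-executing from step 1 with the substitution; state before step 1: [5])
1 | MUL | [5]
2 | DUP | [5, 5]
3 | DROP | [5]
4 | PUSH -72 | [5, -72]
5 | PUSH -22 | [5, -72, -22]
6 | PUSH -94 | [5, -72, -22, -94]
7 | PUSH -39 | [5, -72, -22, -94, -39]
8 | PUSH 2 | [5, -72, -22, -94, -39, 2]

[5, -72, -22, -94, -39, 2]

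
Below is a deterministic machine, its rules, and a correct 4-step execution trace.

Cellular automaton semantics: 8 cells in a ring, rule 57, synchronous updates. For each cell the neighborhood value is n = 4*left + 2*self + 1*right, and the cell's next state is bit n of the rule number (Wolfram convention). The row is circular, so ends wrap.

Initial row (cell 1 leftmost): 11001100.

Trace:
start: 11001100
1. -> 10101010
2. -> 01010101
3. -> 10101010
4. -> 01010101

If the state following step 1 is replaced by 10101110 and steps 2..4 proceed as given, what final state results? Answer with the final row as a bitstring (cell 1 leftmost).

state after step 1 := 10101110
2. -> 01011001
3. -> 10110100
4. -> 01101010

01101010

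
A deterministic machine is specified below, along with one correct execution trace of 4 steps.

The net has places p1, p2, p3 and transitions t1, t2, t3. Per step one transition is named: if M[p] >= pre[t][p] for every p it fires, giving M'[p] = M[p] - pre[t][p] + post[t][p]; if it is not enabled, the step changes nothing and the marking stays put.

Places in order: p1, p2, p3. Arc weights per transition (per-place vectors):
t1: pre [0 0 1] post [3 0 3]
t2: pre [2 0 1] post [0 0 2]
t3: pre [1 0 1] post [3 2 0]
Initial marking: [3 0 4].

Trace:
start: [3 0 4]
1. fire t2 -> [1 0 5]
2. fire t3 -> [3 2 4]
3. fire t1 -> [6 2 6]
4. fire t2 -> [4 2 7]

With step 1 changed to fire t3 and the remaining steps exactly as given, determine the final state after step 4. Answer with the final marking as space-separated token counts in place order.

8 4 5

(re-executing from step 1 with the substitution; state before step 1: [3 0 4])
1. fire t3 -> [5 2 3]
2. fire t3 -> [7 4 2]
3. fire t1 -> [10 4 4]
4. fire t2 -> [8 4 5]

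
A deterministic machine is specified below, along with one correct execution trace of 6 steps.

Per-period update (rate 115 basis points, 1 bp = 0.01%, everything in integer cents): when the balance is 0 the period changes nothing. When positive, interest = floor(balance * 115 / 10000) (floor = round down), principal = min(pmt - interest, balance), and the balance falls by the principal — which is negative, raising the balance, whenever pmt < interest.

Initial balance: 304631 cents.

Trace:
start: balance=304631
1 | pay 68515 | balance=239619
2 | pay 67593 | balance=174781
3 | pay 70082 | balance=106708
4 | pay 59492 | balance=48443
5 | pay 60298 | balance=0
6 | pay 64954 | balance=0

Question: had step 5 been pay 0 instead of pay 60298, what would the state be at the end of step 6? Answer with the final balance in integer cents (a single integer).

(re-executing from step 5 with the substitution; state before step 5: balance=48443)
5 | pay 0 | balance=49000
6 | pay 64954 | balance=0

0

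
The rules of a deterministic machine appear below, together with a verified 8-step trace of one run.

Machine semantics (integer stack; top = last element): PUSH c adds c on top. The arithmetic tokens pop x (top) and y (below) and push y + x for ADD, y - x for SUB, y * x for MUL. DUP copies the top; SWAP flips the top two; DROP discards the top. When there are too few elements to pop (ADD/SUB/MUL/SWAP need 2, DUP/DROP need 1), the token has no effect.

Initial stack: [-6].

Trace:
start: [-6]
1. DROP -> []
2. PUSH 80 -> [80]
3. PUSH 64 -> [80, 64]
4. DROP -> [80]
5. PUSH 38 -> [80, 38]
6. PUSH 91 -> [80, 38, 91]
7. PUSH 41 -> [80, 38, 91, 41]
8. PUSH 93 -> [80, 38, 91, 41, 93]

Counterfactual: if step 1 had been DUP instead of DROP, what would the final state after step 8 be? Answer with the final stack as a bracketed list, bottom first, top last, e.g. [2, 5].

(re-executing from step 1 with the substitution; state before step 1: [-6])
1. DUP -> [-6, -6]
2. PUSH 80 -> [-6, -6, 80]
3. PUSH 64 -> [-6, -6, 80, 64]
4. DROP -> [-6, -6, 80]
5. PUSH 38 -> [-6, -6, 80, 38]
6. PUSH 91 -> [-6, -6, 80, 38, 91]
7. PUSH 41 -> [-6, -6, 80, 38, 91, 41]
8. PUSH 93 -> [-6, -6, 80, 38, 91, 41, 93]

[-6, -6, 80, 38, 91, 41, 93]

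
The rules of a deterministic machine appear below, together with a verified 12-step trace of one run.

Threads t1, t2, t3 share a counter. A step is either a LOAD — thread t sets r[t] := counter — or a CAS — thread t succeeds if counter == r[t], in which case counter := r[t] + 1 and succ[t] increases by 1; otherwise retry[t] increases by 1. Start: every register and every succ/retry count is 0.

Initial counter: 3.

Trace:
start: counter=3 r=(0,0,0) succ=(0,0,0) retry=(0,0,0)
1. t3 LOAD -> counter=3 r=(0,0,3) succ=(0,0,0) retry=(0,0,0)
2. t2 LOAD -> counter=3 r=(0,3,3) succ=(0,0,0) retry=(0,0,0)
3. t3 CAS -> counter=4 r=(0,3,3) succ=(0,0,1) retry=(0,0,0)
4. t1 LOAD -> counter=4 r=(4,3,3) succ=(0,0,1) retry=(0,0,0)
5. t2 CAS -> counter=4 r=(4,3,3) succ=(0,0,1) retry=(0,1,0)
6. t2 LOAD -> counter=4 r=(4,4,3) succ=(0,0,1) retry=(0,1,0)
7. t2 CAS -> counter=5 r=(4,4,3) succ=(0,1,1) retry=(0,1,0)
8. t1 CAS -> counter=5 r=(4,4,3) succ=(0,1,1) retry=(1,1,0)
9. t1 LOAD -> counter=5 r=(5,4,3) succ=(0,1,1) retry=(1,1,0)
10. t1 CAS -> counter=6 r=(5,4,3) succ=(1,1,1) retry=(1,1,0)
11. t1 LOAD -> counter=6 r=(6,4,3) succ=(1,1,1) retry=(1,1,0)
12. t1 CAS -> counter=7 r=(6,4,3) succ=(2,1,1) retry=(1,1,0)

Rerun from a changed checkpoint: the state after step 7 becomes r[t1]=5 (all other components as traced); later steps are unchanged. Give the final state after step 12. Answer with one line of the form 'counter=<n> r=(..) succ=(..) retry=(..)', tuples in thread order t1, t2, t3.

state after step 7 := counter=5 r=(5,4,3) succ=(0,1,1) retry=(0,1,0)
8. t1 CAS -> counter=6 r=(5,4,3) succ=(1,1,1) retry=(0,1,0)
9. t1 LOAD -> counter=6 r=(6,4,3) succ=(1,1,1) retry=(0,1,0)
10. t1 CAS -> counter=7 r=(6,4,3) succ=(2,1,1) retry=(0,1,0)
11. t1 LOAD -> counter=7 r=(7,4,3) succ=(2,1,1) retry=(0,1,0)
12. t1 CAS -> counter=8 r=(7,4,3) succ=(3,1,1) retry=(0,1,0)

counter=8 r=(7,4,3) succ=(3,1,1) retry=(0,1,0)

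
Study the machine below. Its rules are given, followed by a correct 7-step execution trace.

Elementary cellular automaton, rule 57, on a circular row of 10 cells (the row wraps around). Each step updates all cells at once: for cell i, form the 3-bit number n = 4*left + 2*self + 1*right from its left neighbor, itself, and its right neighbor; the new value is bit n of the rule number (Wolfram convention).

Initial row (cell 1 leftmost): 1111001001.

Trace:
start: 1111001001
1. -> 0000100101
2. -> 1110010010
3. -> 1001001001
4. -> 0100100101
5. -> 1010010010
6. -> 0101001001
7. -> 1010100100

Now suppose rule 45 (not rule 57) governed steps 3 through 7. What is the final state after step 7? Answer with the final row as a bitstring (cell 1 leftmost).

0000001010

(re-executing steps 3..7 under rule 45; state before step 3: 1110010010)
3. -> 1000010011
4. -> 0011010010
5. -> 1010110010
6. -> 1111100011
7. -> 0000001010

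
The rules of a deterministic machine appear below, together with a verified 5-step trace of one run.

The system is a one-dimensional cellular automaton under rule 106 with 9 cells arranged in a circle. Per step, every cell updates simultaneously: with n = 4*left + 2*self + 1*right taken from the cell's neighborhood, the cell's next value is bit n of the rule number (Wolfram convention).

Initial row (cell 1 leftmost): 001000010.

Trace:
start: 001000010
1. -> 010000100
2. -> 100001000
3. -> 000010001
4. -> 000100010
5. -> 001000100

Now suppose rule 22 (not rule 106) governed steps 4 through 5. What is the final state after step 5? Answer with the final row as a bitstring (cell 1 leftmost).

(re-executing steps 4..5 under rule 22; state before step 4: 000010001)
4. -> 100111011
5. -> 011000000

011000000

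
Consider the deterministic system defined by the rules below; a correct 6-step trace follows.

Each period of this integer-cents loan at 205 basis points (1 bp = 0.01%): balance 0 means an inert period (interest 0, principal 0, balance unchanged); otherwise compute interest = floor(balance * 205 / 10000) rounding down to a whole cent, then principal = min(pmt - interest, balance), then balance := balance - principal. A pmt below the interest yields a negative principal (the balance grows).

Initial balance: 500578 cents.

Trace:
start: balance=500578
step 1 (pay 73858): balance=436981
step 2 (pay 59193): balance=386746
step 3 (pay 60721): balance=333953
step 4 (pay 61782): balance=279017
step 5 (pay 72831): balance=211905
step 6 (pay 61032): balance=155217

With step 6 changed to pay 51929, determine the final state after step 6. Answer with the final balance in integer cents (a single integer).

164320

(re-executing from step 6 with the substitution; state before step 6: balance=211905)
step 6 (pay 51929): balance=164320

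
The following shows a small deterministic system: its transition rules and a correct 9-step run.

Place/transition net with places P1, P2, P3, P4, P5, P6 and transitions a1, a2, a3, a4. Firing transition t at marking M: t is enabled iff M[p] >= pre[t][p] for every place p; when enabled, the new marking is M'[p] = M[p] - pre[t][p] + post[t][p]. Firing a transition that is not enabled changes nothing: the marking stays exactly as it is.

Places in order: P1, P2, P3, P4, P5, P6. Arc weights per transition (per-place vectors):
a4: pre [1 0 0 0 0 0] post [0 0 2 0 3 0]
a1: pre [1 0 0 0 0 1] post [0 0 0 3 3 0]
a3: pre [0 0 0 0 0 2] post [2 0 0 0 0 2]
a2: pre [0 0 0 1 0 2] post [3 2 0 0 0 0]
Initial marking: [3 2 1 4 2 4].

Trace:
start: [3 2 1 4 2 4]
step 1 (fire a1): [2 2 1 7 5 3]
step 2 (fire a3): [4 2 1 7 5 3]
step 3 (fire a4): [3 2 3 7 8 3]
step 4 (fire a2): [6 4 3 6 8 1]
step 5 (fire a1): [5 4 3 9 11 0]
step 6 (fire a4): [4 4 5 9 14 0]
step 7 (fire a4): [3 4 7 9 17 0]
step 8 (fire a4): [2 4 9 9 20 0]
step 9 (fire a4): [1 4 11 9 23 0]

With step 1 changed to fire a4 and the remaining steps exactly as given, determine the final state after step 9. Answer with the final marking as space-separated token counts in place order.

1 4 13 6 23 1

(re-executing from step 1 with the substitution; state before step 1: [3 2 1 4 2 4])
step 1 (fire a4): [2 2 3 4 5 4]
step 2 (fire a3): [4 2 3 4 5 4]
step 3 (fire a4): [3 2 5 4 8 4]
step 4 (fire a2): [6 4 5 3 8 2]
step 5 (fire a1): [5 4 5 6 11 1]
step 6 (fire a4): [4 4 7 6 14 1]
step 7 (fire a4): [3 4 9 6 17 1]
step 8 (fire a4): [2 4 11 6 20 1]
step 9 (fire a4): [1 4 13 6 23 1]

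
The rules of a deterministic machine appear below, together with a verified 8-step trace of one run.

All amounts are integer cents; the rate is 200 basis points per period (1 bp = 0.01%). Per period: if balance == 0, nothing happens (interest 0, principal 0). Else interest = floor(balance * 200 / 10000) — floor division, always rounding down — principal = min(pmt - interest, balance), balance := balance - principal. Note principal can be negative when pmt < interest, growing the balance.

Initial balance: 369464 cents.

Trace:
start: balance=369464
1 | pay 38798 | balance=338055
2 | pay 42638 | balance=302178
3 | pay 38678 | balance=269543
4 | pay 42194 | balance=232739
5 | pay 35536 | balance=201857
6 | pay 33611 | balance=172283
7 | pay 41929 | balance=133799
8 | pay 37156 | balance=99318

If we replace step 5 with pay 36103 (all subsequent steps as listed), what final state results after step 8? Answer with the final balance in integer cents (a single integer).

(re-executing from step 5 with the substitution; state before step 5: balance=232739)
5 | pay 36103 | balance=201290
6 | pay 33611 | balance=171704
7 | pay 41929 | balance=133209
8 | pay 37156 | balance=98717

98717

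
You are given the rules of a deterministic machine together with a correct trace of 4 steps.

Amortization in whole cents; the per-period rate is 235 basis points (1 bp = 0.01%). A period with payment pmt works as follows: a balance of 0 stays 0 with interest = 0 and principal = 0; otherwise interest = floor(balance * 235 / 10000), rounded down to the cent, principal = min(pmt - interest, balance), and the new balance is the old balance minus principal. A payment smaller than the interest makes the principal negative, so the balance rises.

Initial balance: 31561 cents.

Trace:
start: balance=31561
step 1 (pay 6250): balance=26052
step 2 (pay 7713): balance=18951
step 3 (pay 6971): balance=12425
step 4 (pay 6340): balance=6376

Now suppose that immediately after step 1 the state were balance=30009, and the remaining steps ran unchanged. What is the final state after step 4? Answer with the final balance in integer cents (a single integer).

state after step 1 := balance=30009
step 2 (pay 7713): balance=23001
step 3 (pay 6971): balance=16570
step 4 (pay 6340): balance=10619

10619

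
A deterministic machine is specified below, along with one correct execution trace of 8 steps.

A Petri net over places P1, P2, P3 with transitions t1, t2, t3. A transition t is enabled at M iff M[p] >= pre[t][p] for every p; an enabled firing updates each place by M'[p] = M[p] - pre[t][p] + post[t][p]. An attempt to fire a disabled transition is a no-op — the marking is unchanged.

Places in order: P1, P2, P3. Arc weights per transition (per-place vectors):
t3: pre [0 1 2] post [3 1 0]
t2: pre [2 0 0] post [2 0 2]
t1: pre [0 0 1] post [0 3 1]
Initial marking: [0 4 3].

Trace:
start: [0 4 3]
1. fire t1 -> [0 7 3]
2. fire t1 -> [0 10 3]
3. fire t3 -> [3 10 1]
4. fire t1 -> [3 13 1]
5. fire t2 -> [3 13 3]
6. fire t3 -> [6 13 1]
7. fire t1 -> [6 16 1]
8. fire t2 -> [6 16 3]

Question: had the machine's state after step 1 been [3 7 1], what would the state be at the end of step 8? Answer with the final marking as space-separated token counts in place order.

state after step 1 := [3 7 1]
2. fire t1 -> [3 10 1]
3. fire t3 -> [3 10 1]
4. fire t1 -> [3 13 1]
5. fire t2 -> [3 13 3]
6. fire t3 -> [6 13 1]
7. fire t1 -> [6 16 1]
8. fire t2 -> [6 16 3]

6 16 3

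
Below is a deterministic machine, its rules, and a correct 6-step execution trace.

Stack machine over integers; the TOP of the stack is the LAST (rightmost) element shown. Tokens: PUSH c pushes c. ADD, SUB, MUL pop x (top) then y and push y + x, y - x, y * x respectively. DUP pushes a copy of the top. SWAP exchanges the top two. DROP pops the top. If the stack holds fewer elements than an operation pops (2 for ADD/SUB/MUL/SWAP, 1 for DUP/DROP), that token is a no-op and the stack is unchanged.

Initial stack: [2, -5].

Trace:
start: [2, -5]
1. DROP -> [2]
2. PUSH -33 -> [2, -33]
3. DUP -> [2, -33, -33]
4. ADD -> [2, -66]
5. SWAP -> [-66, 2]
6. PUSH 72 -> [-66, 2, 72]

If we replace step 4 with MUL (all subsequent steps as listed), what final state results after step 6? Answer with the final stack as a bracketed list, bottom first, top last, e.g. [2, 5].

[1089, 2, 72]

(re-executing from step 4 with the substitution; state before step 4: [2, -33, -33])
4. MUL -> [2, 1089]
5. SWAP -> [1089, 2]
6. PUSH 72 -> [1089, 2, 72]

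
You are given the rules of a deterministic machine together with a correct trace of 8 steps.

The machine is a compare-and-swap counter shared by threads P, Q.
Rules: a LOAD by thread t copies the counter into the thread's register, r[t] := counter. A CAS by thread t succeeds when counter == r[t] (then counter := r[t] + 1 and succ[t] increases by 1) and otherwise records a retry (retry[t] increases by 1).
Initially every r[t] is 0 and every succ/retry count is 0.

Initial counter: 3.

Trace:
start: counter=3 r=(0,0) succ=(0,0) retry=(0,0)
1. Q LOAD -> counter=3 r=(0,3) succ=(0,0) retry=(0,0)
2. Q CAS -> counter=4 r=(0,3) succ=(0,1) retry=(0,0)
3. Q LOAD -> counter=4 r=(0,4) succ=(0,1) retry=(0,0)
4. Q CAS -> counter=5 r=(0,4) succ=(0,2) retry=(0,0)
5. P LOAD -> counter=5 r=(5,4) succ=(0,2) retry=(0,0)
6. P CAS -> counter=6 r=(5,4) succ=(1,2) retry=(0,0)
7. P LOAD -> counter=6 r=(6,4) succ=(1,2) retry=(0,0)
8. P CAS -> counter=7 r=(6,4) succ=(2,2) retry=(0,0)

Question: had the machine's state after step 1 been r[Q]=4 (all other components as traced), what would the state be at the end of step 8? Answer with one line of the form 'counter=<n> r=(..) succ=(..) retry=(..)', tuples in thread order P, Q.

state after step 1 := counter=3 r=(0,4) succ=(0,0) retry=(0,0)
2. Q CAS -> counter=3 r=(0,4) succ=(0,0) retry=(0,1)
3. Q LOAD -> counter=3 r=(0,3) succ=(0,0) retry=(0,1)
4. Q CAS -> counter=4 r=(0,3) succ=(0,1) retry=(0,1)
5. P LOAD -> counter=4 r=(4,3) succ=(0,1) retry=(0,1)
6. P CAS -> counter=5 r=(4,3) succ=(1,1) retry=(0,1)
7. P LOAD -> counter=5 r=(5,3) succ=(1,1) retry=(0,1)
8. P CAS -> counter=6 r=(5,3) succ=(2,1) retry=(0,1)

counter=6 r=(5,3) succ=(2,1) retry=(0,1)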